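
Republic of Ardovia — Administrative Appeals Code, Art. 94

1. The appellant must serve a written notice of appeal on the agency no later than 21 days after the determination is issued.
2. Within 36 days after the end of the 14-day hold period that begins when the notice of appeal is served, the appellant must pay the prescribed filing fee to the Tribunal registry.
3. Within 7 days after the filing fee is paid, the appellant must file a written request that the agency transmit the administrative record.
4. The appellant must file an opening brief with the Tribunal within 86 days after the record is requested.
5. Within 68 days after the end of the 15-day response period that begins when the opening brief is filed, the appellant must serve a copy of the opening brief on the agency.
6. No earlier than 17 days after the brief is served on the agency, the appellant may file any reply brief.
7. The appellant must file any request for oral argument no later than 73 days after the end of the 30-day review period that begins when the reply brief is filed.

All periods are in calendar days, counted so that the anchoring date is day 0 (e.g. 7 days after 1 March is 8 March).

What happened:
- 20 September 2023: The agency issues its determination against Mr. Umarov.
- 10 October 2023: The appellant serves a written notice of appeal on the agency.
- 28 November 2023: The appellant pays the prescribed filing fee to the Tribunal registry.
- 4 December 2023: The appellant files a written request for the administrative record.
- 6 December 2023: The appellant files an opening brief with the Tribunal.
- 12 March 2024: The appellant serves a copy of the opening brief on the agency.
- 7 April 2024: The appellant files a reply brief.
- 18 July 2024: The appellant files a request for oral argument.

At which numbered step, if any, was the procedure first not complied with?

Step 1: 21 days after 20 September 2023 (when the determination is issued) is 11 October 2023; completed 10 October 2023, before the deadline.
Step 2: 36 days after 24 October 2023 (end of the 14-day hold period, which began when the notice of appeal is served on 10 October 2023) is 29 November 2023; completed 28 November 2023, before the deadline.
Step 3: 7 days after 28 November 2023 (when the filing fee is paid) is 5 December 2023; 4 December 2023 is within that limit.
Step 4: 86 days after 4 December 2023 (when the record is requested) is 28 February 2024; completed 6 December 2023, before the deadline.
Step 5: 68 days after 21 December 2023 (end of the 15-day response period, which began when the opening brief is filed on 6 December 2023) is 27 February 2024; done 12 March 2024 — 14 days late.
The analysis stops there.

Step 5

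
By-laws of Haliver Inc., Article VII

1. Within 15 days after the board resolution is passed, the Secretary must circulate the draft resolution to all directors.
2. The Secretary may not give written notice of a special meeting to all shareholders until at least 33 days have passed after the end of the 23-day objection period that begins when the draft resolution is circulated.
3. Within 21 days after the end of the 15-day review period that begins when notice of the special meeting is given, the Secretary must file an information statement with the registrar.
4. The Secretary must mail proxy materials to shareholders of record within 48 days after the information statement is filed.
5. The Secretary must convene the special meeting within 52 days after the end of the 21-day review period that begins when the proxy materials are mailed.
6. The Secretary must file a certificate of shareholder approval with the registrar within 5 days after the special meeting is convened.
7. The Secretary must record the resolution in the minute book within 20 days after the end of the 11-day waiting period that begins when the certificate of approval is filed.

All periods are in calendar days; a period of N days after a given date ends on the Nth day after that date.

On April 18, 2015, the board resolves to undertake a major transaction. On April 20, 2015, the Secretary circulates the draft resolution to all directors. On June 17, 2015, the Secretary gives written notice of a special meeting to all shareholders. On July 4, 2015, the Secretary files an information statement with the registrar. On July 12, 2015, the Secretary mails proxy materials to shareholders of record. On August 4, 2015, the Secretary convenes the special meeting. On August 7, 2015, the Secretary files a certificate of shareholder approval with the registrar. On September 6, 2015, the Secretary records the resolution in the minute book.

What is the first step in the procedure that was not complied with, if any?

(1) due by April 18, 2015 + 15 days = May 3, 2015; completed April 20, 2015, before the deadline.
(2) permitted from May 13, 2015 + 33 days = June 15, 2015 onward; done June 17, 2015, after the minimum wait.
(3) due by July 2, 2015 + 21 days = July 23, 2015; July 4, 2015 is within that limit.
(4) due by July 4, 2015 + 48 days = August 21, 2015; done July 12, 2015 — timely.
(5) due by August 2, 2015 + 52 days = September 23, 2015; August 4, 2015 is within that limit.
(6) due by August 4, 2015 + 5 days = August 9, 2015; completed August 7, 2015, before the deadline.
(7) due by August 18, 2015 + 20 days = September 7, 2015; done September 6, 2015 — timely.

None — every step was satisfied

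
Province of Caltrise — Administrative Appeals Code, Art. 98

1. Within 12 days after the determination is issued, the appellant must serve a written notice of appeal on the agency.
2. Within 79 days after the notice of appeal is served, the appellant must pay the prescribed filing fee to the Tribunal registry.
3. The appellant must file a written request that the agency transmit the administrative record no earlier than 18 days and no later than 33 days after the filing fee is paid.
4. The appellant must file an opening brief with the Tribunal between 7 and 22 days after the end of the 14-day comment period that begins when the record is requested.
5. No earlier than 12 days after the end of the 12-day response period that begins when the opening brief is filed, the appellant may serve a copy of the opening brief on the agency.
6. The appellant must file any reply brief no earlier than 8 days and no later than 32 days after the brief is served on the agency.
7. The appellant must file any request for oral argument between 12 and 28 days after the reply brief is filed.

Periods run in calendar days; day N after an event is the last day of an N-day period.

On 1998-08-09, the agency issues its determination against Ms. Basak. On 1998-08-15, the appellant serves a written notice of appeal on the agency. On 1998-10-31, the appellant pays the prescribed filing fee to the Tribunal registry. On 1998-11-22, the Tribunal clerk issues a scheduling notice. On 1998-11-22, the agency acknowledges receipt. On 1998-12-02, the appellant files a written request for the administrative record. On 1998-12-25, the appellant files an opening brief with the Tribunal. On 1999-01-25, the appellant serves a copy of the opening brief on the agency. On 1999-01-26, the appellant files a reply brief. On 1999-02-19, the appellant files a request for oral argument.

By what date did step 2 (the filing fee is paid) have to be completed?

Step 2 runs from 1998-08-15, when the notice of appeal is served. 79 days after 1998-08-15 is 1998-11-02.

1998-11-02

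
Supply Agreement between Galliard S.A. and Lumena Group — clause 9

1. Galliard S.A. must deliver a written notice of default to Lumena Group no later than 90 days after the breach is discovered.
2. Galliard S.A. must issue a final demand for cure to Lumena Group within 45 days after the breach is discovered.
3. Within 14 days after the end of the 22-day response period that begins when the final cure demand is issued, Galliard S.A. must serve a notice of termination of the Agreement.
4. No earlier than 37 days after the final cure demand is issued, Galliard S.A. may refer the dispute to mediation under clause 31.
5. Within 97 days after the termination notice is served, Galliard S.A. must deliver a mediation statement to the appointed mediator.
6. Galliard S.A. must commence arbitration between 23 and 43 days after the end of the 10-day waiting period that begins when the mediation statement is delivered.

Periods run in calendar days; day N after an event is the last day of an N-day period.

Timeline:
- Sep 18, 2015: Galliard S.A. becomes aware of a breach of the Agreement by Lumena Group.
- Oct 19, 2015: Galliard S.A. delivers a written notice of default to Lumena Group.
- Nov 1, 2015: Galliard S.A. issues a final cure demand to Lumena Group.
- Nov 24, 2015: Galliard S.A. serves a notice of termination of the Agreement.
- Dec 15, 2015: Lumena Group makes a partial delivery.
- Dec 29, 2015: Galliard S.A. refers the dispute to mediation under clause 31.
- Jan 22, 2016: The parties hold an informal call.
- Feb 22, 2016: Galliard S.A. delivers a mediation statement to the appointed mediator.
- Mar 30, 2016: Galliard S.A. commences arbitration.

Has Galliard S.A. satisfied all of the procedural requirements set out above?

Step 1: 90 days after Sep 18, 2015 (when the breach is discovered) is Dec 17, 2015; Oct 19, 2015 is within that limit.
Step 2: 45 days after Sep 18, 2015 (when the breach is discovered) is Nov 2, 2015; done Nov 1, 2015 — timely.
Step 3: 14 days after Nov 23, 2015 (end of the 22-day response period, which began when the final cure demand is issued on Nov 1, 2015) is Dec 7, 2015; Nov 24, 2015 is within that limit.
Step 4: the earliest permitted date is 37 days after Nov 1, 2015 (when the final cure demand is issued), i.e. Dec 8, 2015; done Dec 29, 2015, after the minimum wait.
Step 5: 97 days after Nov 24, 2015 (when the termination notice is served) is Feb 29, 2016; completed Feb 22, 2016, before the deadline.
Step 6: the window is 23–43 days after Mar 3, 2016 (end of the 10-day waiting period, which began when the mediation statement is delivered on Feb 22, 2016), so Mar 26, 2016 through Apr 15, 2016; done Mar 30, 2016 — within the window.

Yes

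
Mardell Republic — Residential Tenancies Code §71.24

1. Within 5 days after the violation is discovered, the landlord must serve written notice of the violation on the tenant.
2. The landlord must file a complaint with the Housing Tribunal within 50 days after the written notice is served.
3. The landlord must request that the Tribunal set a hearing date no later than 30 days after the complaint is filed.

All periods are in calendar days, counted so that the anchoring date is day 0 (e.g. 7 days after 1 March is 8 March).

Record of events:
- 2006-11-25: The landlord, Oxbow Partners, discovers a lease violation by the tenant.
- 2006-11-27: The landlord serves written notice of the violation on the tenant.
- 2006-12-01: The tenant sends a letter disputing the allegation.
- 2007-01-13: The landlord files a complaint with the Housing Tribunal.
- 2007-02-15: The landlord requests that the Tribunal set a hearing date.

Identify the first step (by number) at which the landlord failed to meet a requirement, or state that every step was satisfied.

Step 1: 5 days after 2006-11-25 (when the violation is discovered) is 2006-11-30; completed 2006-11-27, before the deadline.
Step 2: 50 days after 2006-11-27 (when the written notice is served) is 2007-01-16; completed 2007-01-13, before the deadline.
Step 3: 30 days after 2007-01-13 (when the complaint is filed) is 2007-02-12; done 2007-02-15 — 3 days late.

Step 3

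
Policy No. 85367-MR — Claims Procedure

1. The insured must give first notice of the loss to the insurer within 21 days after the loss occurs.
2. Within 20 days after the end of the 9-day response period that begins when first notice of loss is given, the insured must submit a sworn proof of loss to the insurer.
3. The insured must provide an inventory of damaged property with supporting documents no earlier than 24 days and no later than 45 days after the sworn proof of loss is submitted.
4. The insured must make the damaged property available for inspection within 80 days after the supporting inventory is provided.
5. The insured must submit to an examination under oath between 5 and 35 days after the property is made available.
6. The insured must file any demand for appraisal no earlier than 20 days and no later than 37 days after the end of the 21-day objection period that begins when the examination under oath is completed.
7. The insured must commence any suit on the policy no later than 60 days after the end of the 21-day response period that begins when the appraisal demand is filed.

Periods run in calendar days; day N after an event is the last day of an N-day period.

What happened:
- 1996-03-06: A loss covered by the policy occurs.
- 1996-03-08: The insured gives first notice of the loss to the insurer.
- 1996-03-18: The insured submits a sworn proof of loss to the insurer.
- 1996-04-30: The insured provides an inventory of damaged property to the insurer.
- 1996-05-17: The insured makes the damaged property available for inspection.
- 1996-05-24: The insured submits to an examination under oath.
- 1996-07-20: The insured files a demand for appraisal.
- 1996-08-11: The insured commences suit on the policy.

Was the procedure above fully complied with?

Yes

Step 1 — counting 21 days from 1996-03-06 (when the loss occurs) gives a deadline of 1996-03-27; completed 1996-03-08, before the deadline.
Step 2 — counting 20 days from 1996-03-17 (end of the 9-day response period, which began when first notice of loss is given on 1996-03-08) gives a deadline of 1996-04-06; 1996-03-18 is within that limit.
Step 3 — 24 and 45 days from 1996-03-18 (when the sworn proof of loss is submitted) are 1996-04-11 and 1996-05-02 respectively; done 1996-04-30, which is between those dates.
Step 4 — counting 80 days from 1996-04-30 (when the supporting inventory is provided) gives a deadline of 1996-07-19; 1996-05-17 is within that limit.
Step 5 — 5 and 35 days from 1996-05-17 (when the property is made available) are 1996-05-22 and 1996-06-21 respectively; 1996-05-24 falls inside that range.
Step 6 — 20 and 37 days from 1996-06-14 (end of the 21-day objection period, which began when the examination under oath is completed on 1996-05-24) are 1996-07-04 and 1996-07-21 respectively; done 1996-07-20, which is between those dates.
Step 7 — counting 60 days from 1996-08-10 (end of the 21-day response period, which began when the appraisal demand is filed on 1996-07-20) gives a deadline of 1996-10-09; 1996-08-11 is within that limit.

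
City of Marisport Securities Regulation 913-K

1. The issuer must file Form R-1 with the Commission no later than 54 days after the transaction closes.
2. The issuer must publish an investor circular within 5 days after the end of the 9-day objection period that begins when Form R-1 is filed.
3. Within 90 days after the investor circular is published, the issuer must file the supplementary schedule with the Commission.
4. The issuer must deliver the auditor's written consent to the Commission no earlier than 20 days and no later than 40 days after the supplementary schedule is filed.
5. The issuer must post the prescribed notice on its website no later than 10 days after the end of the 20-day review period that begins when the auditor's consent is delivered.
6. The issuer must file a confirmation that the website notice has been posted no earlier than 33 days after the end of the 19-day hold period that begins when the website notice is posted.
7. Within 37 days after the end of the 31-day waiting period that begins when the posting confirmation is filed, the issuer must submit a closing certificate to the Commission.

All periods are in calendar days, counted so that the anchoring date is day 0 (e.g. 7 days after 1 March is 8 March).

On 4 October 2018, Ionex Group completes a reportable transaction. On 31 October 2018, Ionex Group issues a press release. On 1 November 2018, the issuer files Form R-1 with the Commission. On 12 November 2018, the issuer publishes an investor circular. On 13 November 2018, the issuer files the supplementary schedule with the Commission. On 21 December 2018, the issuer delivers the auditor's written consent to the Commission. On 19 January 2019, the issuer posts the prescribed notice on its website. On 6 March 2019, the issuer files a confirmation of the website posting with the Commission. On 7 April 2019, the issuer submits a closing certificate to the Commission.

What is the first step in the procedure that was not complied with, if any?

Step 1 — counting 54 days from 4 October 2018 (when the transaction closes) gives a deadline of 27 November 2018; 1 November 2018 is within that limit.
Step 2 — counting 5 days from 10 November 2018 (end of the 9-day objection period, which began when Form R-1 is filed on 1 November 2018) gives a deadline of 15 November 2018; 12 November 2018 is within that limit.
Step 3 — counting 90 days from 12 November 2018 (when the investor circular is published) gives a deadline of 10 February 2019; done 13 November 2018 — timely.
Step 4 — 20 and 40 days from 13 November 2018 (when the supplementary schedule is filed) are 3 December 2018 and 23 December 2018 respectively; 21 December 2018 falls inside that range.
Step 5 — counting 10 days from 10 January 2019 (end of the 20-day review period, which began when the auditor's consent is delivered on 21 December 2018) gives a deadline of 20 January 2019; 19 January 2019 is within that limit.
Step 6 — must wait 33 days from 7 February 2019 (end of the 19-day hold period, which began when the website notice is posted on 19 January 2019), so not before 12 March 2019; done 6 March 2019 — 6 days too early.

Step 6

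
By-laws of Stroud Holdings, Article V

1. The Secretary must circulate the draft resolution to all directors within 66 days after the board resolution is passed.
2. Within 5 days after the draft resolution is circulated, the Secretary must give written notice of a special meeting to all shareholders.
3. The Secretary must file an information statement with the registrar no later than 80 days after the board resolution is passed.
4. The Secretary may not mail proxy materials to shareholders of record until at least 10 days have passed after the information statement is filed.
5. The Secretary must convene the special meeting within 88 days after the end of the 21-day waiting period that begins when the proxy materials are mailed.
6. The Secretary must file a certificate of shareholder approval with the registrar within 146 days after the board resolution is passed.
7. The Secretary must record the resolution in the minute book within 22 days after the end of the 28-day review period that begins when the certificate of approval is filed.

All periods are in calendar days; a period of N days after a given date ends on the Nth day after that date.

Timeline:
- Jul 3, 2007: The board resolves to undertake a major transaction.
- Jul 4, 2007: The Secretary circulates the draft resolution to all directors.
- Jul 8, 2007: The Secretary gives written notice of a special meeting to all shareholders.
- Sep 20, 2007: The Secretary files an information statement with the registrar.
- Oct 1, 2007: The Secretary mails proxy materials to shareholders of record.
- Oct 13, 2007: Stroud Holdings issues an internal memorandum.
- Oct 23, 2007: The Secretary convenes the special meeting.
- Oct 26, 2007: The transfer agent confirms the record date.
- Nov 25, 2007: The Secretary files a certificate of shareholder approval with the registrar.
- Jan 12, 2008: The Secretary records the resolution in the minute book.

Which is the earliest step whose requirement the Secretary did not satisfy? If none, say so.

None — every step was satisfied

Step 1 — counting 66 days from Jul 3, 2007 (when the board resolution is passed) gives a deadline of Sep 7, 2007; done Jul 4, 2007 — timely.
Step 2 — counting 5 days from Jul 4, 2007 (when the draft resolution is circulated) gives a deadline of Jul 9, 2007; Jul 8, 2007 is within that limit.
Step 3 — counting 80 days from Jul 3, 2007 (when the board resolution is passed) gives a deadline of Sep 21, 2007; done Sep 20, 2007 — timely.
Step 4 — must wait 10 days from Sep 20, 2007 (when the information statement is filed), so not before Sep 30, 2007; done Oct 1, 2007, after the minimum wait.
Step 5 — counting 88 days from Oct 22, 2007 (end of the 21-day waiting period, which began when the proxy materials are mailed on Oct 1, 2007) gives a deadline of Jan 18, 2008; completed Oct 23, 2007, before the deadline.
Step 6 — counting 146 days from Jul 3, 2007 (when the board resolution is passed) gives a deadline of Nov 26, 2007; done Nov 25, 2007 — timely.
Step 7 — counting 22 days from Dec 23, 2007 (end of the 28-day review period, which began when the certificate of approval is filed on Nov 25, 2007) gives a deadline of Jan 14, 2008; Jan 12, 2008 is within that limit.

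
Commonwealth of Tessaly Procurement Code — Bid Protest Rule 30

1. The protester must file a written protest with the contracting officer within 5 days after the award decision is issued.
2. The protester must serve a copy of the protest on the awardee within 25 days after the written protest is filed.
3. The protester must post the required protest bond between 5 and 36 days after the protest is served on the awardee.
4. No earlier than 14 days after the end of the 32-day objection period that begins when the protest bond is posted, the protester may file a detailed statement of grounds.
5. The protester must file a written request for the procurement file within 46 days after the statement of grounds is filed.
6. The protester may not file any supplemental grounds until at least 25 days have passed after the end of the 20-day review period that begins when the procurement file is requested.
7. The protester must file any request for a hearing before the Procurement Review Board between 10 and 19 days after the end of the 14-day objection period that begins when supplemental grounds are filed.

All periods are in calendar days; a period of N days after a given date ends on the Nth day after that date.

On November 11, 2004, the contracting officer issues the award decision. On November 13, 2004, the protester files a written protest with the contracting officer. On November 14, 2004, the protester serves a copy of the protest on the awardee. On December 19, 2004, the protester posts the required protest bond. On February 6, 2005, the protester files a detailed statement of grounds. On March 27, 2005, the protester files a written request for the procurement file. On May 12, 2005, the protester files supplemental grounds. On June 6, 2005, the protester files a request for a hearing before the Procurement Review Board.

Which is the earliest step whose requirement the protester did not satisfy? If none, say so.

Step 5

Step 1: 5 days after November 11, 2004 (when the award decision is issued) is November 16, 2004; completed November 13, 2004, before the deadline.
Step 2: 25 days after November 13, 2004 (when the written protest is filed) is December 8, 2004; November 14, 2004 is within that limit.
Step 3: the window is 5–36 days after November 14, 2004 (when the protest is served on the awardee), so November 19, 2004 through December 20, 2004; done December 19, 2004 — within the window.
Step 4: the earliest permitted date is 14 days after January 20, 2005 (end of the 32-day objection period, which began when the protest bond is posted on December 19, 2004), i.e. February 3, 2005; done February 6, 2005, after the minimum wait.
Step 5: 46 days after February 6, 2005 (when the statement of grounds is filed) is March 24, 2005; March 27, 2005 misses that deadline by 3 days.
Later steps need not be reached.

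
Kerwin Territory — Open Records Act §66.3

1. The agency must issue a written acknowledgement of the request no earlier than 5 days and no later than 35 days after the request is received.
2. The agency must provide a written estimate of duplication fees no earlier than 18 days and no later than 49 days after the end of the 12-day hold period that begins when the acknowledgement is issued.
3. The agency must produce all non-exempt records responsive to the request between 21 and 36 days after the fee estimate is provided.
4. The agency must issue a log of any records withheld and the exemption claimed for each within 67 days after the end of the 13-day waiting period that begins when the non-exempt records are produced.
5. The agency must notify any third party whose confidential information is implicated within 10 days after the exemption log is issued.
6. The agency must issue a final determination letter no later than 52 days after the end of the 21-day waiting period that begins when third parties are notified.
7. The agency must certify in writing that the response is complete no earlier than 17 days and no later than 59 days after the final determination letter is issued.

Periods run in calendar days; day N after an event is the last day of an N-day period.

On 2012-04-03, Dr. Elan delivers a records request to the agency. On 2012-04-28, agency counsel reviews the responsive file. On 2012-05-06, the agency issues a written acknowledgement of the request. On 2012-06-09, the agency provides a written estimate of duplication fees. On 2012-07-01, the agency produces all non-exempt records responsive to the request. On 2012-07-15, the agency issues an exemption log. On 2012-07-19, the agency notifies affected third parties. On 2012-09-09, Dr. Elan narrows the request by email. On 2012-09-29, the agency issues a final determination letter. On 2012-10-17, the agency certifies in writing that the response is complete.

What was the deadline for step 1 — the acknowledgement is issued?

2012-05-08

Step 1 runs from 2012-04-03, when the request is received. The window is 5–35 days after 2012-04-03; it closes on 2012-05-08.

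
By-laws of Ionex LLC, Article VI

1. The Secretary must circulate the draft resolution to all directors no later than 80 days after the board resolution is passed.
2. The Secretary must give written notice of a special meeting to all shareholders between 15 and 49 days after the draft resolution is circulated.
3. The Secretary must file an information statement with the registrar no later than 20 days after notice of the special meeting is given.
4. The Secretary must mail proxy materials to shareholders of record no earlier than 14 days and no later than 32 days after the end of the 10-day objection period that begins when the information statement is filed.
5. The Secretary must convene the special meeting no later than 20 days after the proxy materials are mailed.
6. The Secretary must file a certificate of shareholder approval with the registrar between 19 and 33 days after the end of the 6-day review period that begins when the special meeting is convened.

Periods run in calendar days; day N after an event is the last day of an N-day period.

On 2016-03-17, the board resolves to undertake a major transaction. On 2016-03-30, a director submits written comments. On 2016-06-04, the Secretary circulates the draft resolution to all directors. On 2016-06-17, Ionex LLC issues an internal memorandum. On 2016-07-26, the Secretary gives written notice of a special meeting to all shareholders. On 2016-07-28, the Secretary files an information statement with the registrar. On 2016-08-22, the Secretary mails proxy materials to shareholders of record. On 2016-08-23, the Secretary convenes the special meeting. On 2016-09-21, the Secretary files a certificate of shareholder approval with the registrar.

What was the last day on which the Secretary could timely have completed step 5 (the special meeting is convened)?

Step 5 runs from 2016-08-22, when the proxy materials are mailed. 20 days after 2016-08-22 is 2016-09-11.

2016-09-11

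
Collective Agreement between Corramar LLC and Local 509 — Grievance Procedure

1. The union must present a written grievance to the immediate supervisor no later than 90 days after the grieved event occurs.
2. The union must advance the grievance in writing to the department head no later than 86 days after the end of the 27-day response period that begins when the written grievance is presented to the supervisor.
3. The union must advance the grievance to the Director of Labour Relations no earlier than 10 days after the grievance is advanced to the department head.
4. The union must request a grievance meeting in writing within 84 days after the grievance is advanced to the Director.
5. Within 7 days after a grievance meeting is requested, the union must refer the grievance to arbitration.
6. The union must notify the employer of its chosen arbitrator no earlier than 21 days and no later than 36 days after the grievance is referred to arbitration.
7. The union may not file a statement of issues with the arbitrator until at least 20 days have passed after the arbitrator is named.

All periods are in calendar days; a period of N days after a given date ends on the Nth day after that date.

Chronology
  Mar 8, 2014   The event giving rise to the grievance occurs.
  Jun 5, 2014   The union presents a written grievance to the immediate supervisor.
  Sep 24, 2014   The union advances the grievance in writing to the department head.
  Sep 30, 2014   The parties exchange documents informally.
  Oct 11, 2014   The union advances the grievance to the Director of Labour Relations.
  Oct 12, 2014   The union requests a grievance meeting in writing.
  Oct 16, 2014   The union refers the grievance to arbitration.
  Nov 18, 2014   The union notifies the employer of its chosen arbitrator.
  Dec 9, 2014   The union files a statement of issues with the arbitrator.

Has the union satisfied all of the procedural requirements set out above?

Yes

(1) due by Mar 8, 2014 + 90 days = Jun 6, 2014; Jun 5, 2014 is within that limit.
(2) due by Jul 2, 2014 + 86 days = Sep 26, 2014; completed Sep 24, 2014, before the deadline.
(3) permitted from Sep 24, 2014 + 10 days = Oct 4, 2014 onward; Oct 11, 2014 is on or after that date.
(4) due by Oct 11, 2014 + 84 days = Jan 3, 2015; completed Oct 12, 2014, before the deadline.
(5) due by Oct 12, 2014 + 7 days = Oct 19, 2014; done Oct 16, 2014 — timely.
(6) the permitted window runs from Oct 16, 2014 + 21 = Nov 6, 2014 to Oct 16, 2014 + 36 = Nov 21, 2014; done Nov 18, 2014, which is between those dates.
(7) permitted from Nov 18, 2014 + 20 days = Dec 8, 2014 onward; done Dec 9, 2014 — permitted.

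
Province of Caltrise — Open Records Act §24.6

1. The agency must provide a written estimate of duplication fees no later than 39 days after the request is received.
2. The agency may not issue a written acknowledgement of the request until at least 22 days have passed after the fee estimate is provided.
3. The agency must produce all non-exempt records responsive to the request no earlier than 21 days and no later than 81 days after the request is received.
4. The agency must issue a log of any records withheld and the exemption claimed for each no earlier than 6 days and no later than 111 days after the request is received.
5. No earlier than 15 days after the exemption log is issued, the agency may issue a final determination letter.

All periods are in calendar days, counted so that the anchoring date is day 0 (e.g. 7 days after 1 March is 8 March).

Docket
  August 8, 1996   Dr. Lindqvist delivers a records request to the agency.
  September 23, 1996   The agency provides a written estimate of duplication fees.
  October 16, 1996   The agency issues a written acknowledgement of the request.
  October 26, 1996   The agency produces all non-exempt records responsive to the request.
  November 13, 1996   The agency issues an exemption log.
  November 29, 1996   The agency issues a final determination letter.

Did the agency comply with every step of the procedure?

No

Step 1: 39 days after August 8, 1996 (when the request is received) is September 16, 1996; September 23, 1996 misses that deadline by 7 days.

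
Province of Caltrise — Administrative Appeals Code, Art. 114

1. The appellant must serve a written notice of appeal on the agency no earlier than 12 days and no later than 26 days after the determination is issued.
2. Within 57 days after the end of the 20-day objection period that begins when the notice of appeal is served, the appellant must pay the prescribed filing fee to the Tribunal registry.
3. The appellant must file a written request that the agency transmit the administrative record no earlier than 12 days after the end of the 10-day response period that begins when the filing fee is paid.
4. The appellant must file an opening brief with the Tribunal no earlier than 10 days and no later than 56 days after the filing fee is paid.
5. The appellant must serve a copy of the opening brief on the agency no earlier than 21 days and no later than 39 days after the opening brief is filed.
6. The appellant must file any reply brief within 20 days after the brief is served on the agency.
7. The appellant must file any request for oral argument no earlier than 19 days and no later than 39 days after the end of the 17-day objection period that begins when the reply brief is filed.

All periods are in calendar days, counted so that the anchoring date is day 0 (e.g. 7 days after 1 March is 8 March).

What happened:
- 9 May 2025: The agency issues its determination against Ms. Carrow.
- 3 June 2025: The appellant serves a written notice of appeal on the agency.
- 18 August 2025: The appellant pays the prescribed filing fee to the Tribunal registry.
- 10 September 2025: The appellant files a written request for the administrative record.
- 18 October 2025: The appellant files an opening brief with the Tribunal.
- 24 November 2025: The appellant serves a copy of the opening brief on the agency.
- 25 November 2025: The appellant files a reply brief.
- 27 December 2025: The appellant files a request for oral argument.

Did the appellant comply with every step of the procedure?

No

Step 1: the window is 12–26 days after 9 May 2025 (when the determination is issued), so 21 May 2025 through 4 June 2025; 3 June 2025 falls inside that range.
Step 2: 57 days after 23 June 2025 (end of the 20-day objection period, which began when the notice of appeal is served on 3 June 2025) is 19 August 2025; 18 August 2025 is within that limit.
Step 3: the earliest permitted date is 12 days after 28 August 2025 (end of the 10-day response period, which began when the filing fee is paid on 18 August 2025), i.e. 9 September 2025; done 10 September 2025, after the minimum wait.
Step 4: the window is 10–56 days after 18 August 2025 (when the filing fee is paid), so 28 August 2025 through 13 October 2025; done 18 October 2025 — 5 days after the window closed.
No need to go further; step 4 was not satisfied.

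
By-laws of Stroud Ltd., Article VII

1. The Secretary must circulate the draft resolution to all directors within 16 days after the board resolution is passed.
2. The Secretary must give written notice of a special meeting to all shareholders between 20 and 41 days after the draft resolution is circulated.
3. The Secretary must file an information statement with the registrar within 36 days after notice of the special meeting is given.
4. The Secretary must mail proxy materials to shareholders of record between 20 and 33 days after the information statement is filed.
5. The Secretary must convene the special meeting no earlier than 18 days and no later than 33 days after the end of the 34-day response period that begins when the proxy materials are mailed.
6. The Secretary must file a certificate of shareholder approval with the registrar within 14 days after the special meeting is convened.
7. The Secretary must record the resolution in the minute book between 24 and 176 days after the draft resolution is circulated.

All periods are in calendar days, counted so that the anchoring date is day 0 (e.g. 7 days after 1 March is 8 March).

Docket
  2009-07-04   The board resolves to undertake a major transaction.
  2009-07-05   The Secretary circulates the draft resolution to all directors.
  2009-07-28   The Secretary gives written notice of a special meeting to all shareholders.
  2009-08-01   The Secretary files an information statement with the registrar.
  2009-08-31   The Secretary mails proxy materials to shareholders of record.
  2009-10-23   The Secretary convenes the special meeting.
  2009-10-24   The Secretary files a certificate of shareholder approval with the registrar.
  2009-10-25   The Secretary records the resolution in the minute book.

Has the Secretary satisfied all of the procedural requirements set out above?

Yes

Step 1 — counting 16 days from 2009-07-04 (when the board resolution is passed) gives a deadline of 2009-07-20; done 2009-07-05 — timely.
Step 2 — 20 and 41 days from 2009-07-05 (when the draft resolution is circulated) are 2009-07-25 and 2009-08-15 respectively; 2009-07-28 falls inside that range.
Step 3 — counting 36 days from 2009-07-28 (when notice of the special meeting is given) gives a deadline of 2009-09-02; completed 2009-08-01, before the deadline.
Step 4 — 20 and 33 days from 2009-08-01 (when the information statement is filed) are 2009-08-21 and 2009-09-03 respectively; done 2009-08-31 — within the window.
Step 5 — 18 and 33 days from 2009-10-04 (end of the 34-day response period, which began when the proxy materials are mailed on 2009-08-31) are 2009-10-22 and 2009-11-06 respectively; done 2009-10-23, which is between those dates.
Step 6 — counting 14 days from 2009-10-23 (when the special meeting is convened) gives a deadline of 2009-11-06; done 2009-10-24 — timely.
Step 7 — 24 and 176 days from 2009-07-05 (when the draft resolution is circulated) are 2009-07-29 and 2009-12-28 respectively; 2009-10-25 falls inside that range.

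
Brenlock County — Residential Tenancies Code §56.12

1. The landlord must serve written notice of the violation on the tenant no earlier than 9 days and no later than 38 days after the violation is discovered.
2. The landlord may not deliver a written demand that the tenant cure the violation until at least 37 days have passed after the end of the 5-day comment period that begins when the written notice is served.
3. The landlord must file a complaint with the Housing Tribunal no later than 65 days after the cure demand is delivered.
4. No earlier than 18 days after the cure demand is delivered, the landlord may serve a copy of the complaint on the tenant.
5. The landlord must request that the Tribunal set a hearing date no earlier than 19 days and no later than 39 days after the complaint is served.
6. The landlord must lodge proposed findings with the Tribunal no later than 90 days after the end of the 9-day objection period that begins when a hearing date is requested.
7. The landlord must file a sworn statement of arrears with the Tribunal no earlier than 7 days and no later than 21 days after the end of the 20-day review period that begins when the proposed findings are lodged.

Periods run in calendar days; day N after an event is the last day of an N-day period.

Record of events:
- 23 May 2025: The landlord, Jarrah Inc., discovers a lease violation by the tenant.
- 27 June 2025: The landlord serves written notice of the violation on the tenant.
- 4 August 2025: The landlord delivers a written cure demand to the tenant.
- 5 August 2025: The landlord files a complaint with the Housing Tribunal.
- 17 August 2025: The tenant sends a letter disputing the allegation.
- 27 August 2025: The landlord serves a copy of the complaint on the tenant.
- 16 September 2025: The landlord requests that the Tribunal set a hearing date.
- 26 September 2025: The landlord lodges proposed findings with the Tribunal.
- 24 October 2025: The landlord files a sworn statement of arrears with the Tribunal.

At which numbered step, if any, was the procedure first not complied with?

Step 2

Step 1 — 9 and 38 days from 23 May 2025 (when the violation is discovered) are 1 June 2025 and 30 June 2025 respectively; 27 June 2025 falls inside that range.
Step 2 — must wait 37 days from 2 July 2025 (end of the 5-day comment period, which began when the written notice is served on 27 June 2025), so not before 8 August 2025; acted on 4 August 2025, 4 days prematurely.
That is the first point of non-compliance.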